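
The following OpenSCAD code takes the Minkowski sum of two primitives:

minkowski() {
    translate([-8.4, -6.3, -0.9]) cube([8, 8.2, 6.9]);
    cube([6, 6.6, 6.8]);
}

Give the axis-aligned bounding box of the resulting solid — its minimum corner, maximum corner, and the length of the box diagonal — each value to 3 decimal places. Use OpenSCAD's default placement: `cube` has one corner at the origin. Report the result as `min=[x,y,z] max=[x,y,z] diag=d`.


min=[-8.400,-6.300,-0.900] max=[5.600,8.500,12.800] diag=24.551

A = translate([-8.4, -6.3, -0.9]) cube([8, 8.2, 6.9]) → bbox [-8.4,-6.3,-0.9] .. [-0.4,1.9,6]
B = cube([6, 6.6, 6.8]) → bbox [0,0,0] .. [6,6.6,6.8]
lo = A.lo+B.lo = [-8.4+0, -6.3+0, -0.9+0] = [-8.400,-6.300,-0.900]
hi = A.hi+B.hi = [-0.4+6, 1.9+6.6, 6+6.8] = [5.600,8.500,12.800]
diag = √(14²+14.8²+13.7²) = √602.73 = 24.551


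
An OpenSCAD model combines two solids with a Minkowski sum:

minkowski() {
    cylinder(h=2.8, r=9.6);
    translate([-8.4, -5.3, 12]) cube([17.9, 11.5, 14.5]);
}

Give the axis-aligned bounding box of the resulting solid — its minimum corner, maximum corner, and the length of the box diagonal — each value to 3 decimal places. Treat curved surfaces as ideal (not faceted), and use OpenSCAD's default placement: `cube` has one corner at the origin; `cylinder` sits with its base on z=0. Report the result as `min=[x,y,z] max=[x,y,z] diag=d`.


A = translate([-8.4, -5.3, 12]) cube([17.9, 11.5, 14.5]) → bbox [-8.4,-5.3,12] .. [9.5,6.2,26.5]
B = cylinder(h=2.8, r=9.6) → bbox [-9.6,-9.6,0] .. [9.6,9.6,2.8]
lo = A.lo+B.lo = [-8.4-9.6, -5.3-9.6, 12+0] = [-18.000,-14.900,12.000]
hi = A.hi+B.hi = [9.5+9.6, 6.2+9.6, 26.5+2.8] = [19.100,15.800,29.300]
diag = √(37.1²+30.7²+17.3²) = √2618.19 = 51.168

min=[-18.000,-14.900,12.000] max=[19.100,15.800,29.300] diag=51.168


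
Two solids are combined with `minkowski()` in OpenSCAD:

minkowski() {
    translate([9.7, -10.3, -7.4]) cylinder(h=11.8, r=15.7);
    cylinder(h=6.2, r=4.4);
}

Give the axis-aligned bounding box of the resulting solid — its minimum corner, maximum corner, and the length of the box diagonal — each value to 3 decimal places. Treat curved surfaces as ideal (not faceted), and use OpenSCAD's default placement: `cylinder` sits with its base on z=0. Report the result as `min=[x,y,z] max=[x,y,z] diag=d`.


A = translate([9.7, -10.3, -7.4]) cylinder(h=11.8, r=15.7) → bbox [-6,-26,-7.4] .. [25.4,5.4,4.4]
B = cylinder(h=6.2, r=4.4) → bbox [-4.4,-4.4,0] .. [4.4,4.4,6.2]
lo = A.lo+B.lo = [-6-4.4, -26-4.4, -7.4+0] = [-10.400,-30.400,-7.400]
hi = A.hi+B.hi = [25.4+4.4, 5.4+4.4, 4.4+6.2] = [29.800,9.800,10.600]
diag = √(40.2²+40.2²+18²) = √3556.08 = 59.633

min=[-10.400,-30.400,-7.400] max=[29.800,9.800,10.600] diag=59.633


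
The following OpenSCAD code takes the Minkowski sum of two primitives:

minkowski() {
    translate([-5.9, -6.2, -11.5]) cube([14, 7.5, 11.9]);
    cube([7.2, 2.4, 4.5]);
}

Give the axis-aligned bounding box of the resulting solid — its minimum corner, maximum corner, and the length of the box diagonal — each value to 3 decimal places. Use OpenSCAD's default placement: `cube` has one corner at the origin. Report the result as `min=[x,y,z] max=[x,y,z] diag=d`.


A = translate([-5.9, -6.2, -11.5]) cube([14, 7.5, 11.9]) → bbox [-5.9,-6.2,-11.5] .. [8.1,1.3,0.4]
B = cube([7.2, 2.4, 4.5]) → bbox [0,0,0] .. [7.2,2.4,4.5]
lo = A.lo+B.lo = [-5.9+0, -6.2+0, -11.5+0] = [-5.900,-6.200,-11.500]
hi = A.hi+B.hi = [8.1+7.2, 1.3+2.4, 0.4+4.5] = [15.300,3.700,4.900]
diag = √(21.2²+9.9²+16.4²) = √816.41 = 28.573

min=[-5.900,-6.200,-11.500] max=[15.300,3.700,4.900] diag=28.573


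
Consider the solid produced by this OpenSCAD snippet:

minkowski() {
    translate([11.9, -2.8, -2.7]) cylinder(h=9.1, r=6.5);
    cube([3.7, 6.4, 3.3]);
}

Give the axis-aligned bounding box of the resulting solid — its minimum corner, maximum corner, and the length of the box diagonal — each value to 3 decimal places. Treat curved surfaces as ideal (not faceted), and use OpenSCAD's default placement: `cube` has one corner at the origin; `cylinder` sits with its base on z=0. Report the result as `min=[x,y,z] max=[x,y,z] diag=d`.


A = translate([11.9, -2.8, -2.7]) cylinder(h=9.1, r=6.5) → bbox [5.4,-9.3,-2.7] .. [18.4,3.7,6.4]
B = cube([3.7, 6.4, 3.3]) → bbox [0,0,0] .. [3.7,6.4,3.3]
lo = A.lo+B.lo = [5.4+0, -9.3+0, -2.7+0] = [5.400,-9.300,-2.700]
hi = A.hi+B.hi = [18.4+3.7, 3.7+6.4, 6.4+3.3] = [22.100,10.100,9.700]
diag = √(16.7²+19.4²+12.4²) = √809.01 = 28.443

min=[5.400,-9.300,-2.700] max=[22.100,10.100,9.700] diag=28.443


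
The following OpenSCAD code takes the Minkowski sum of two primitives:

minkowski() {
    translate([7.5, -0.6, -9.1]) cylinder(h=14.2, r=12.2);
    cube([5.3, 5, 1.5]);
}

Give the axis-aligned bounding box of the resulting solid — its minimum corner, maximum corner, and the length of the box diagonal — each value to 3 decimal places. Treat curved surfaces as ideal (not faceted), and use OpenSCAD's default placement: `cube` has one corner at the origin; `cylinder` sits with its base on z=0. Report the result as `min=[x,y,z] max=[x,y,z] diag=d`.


A = translate([7.5, -0.6, -9.1]) cylinder(h=14.2, r=12.2) → bbox [-4.7,-12.8,-9.1] .. [19.7,11.6,5.1]
B = cube([5.3, 5, 1.5]) → bbox [0,0,0] .. [5.3,5,1.5]
lo = A.lo+B.lo = [-4.7+0, -12.8+0, -9.1+0] = [-4.700,-12.800,-9.100]
hi = A.hi+B.hi = [19.7+5.3, 11.6+5, 5.1+1.5] = [25.000,16.600,6.600]
diag = √(29.7²+29.4²+15.7²) = √1992.94 = 44.642

min=[-4.700,-12.800,-9.100] max=[25.000,16.600,6.600] diag=44.642


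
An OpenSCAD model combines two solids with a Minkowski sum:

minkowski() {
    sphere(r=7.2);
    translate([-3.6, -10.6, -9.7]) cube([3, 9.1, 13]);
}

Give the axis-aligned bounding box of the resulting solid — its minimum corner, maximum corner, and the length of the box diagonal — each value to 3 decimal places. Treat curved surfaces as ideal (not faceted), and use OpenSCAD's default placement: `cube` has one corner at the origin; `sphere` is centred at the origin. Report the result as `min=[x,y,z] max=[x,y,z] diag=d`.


min=[-10.800,-17.800,-16.900] max=[6.600,5.700,10.500] diag=40.072

A = translate([-3.6, -10.6, -9.7]) cube([3, 9.1, 13]) → bbox [-3.6,-10.6,-9.7] .. [-0.6,-1.5,3.3]
B = sphere(r=7.2) → bbox [-7.2,-7.2,-7.2] .. [7.2,7.2,7.2]
lo = A.lo+B.lo = [-3.6-7.2, -10.6-7.2, -9.7-7.2] = [-10.800,-17.800,-16.900]
hi = A.hi+B.hi = [-0.6+7.2, -1.5+7.2, 3.3+7.2] = [6.600,5.700,10.500]
diag = √(17.4²+23.5²+27.4²) = √1605.77 = 40.072


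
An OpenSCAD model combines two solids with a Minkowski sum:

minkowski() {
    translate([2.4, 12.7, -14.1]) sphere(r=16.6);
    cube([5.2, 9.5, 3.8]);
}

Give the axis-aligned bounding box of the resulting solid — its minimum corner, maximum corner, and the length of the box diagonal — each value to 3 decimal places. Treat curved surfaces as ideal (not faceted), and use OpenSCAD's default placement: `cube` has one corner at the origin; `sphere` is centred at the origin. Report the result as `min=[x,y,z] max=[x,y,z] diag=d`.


A = translate([2.4, 12.7, -14.1]) sphere(r=16.6) → bbox [-14.2,-3.9,-30.7] .. [19,29.3,2.5]
B = cube([5.2, 9.5, 3.8]) → bbox [0,0,0] .. [5.2,9.5,3.8]
lo = A.lo+B.lo = [-14.2+0, -3.9+0, -30.7+0] = [-14.200,-3.900,-30.700]
hi = A.hi+B.hi = [19+5.2, 29.3+9.5, 2.5+3.8] = [24.200,38.800,6.300]
diag = √(38.4²+42.7²+37²) = √4666.85 = 68.314

min=[-14.200,-3.900,-30.700] max=[24.200,38.800,6.300] diag=68.314


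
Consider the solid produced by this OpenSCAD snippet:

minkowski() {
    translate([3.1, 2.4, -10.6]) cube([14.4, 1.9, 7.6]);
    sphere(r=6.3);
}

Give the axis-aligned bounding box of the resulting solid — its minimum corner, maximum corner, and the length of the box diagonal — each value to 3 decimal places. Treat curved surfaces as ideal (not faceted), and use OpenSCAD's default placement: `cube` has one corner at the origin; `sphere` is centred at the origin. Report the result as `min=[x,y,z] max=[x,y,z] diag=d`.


A = translate([3.1, 2.4, -10.6]) cube([14.4, 1.9, 7.6]) → bbox [3.1,2.4,-10.6] .. [17.5,4.3,-3]
B = sphere(r=6.3) → bbox [-6.3,-6.3,-6.3] .. [6.3,6.3,6.3]
lo = A.lo+B.lo = [3.1-6.3, 2.4-6.3, -10.6-6.3] = [-3.200,-3.900,-16.900]
hi = A.hi+B.hi = [17.5+6.3, 4.3+6.3, -3+6.3] = [23.800,10.600,3.300]
diag = √(27²+14.5²+20.2²) = √1347.29 = 36.705

min=[-3.200,-3.900,-16.900] max=[23.800,10.600,3.300] diag=36.705


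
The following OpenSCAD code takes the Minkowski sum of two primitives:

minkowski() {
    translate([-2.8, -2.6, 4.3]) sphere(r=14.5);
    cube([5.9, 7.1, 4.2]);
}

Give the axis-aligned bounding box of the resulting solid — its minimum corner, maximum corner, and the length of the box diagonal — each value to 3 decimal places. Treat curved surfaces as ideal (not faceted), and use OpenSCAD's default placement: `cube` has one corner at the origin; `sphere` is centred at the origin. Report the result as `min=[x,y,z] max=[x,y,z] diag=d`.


A = translate([-2.8, -2.6, 4.3]) sphere(r=14.5) → bbox [-17.3,-17.1,-10.2] .. [11.7,11.9,18.8]
B = cube([5.9, 7.1, 4.2]) → bbox [0,0,0] .. [5.9,7.1,4.2]
lo = A.lo+B.lo = [-17.3+0, -17.1+0, -10.2+0] = [-17.300,-17.100,-10.200]
hi = A.hi+B.hi = [11.7+5.9, 11.9+7.1, 18.8+4.2] = [17.600,19.000,23.000]
diag = √(34.9²+36.1²+33.2²) = √3623.46 = 60.195

min=[-17.300,-17.100,-10.200] max=[17.600,19.000,23.000] diag=60.195


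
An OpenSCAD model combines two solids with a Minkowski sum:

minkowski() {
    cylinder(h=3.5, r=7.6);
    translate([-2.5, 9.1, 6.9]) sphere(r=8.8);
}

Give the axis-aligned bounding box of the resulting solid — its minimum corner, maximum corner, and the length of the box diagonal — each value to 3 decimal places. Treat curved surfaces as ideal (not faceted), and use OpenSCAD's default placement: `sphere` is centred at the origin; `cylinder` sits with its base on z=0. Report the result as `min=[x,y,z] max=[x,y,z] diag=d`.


min=[-18.900,-7.300,-1.900] max=[13.900,25.500,19.200] diag=50.960

A = translate([-2.5, 9.1, 6.9]) sphere(r=8.8) → bbox [-11.3,0.3,-1.9] .. [6.3,17.9,15.7]
B = cylinder(h=3.5, r=7.6) → bbox [-7.6,-7.6,0] .. [7.6,7.6,3.5]
lo = A.lo+B.lo = [-11.3-7.6, 0.3-7.6, -1.9+0] = [-18.900,-7.300,-1.900]
hi = A.hi+B.hi = [6.3+7.6, 17.9+7.6, 15.7+3.5] = [13.900,25.500,19.200]
diag = √(32.8²+32.8²+21.1²) = √2596.89 = 50.960


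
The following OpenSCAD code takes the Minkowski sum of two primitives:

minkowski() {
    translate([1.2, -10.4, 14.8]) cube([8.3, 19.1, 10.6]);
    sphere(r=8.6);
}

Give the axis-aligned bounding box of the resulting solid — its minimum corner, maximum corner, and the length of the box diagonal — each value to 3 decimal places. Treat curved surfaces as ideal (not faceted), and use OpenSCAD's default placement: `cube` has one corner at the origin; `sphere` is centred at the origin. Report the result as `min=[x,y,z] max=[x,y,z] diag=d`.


A = translate([1.2, -10.4, 14.8]) cube([8.3, 19.1, 10.6]) → bbox [1.2,-10.4,14.8] .. [9.5,8.7,25.4]
B = sphere(r=8.6) → bbox [-8.6,-8.6,-8.6] .. [8.6,8.6,8.6]
lo = A.lo+B.lo = [1.2-8.6, -10.4-8.6, 14.8-8.6] = [-7.400,-19.000,6.200]
hi = A.hi+B.hi = [9.5+8.6, 8.7+8.6, 25.4+8.6] = [18.100,17.300,34.000]
diag = √(25.5²+36.3²+27.8²) = √2740.78 = 52.352

min=[-7.400,-19.000,6.200] max=[18.100,17.300,34.000] diag=52.352


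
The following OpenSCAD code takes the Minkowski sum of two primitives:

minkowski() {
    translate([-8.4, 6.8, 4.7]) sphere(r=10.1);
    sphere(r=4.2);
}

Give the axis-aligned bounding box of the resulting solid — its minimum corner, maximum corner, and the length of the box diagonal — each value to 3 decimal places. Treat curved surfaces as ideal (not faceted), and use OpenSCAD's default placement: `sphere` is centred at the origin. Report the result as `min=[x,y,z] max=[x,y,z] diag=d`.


min=[-22.700,-7.500,-9.600] max=[5.900,21.100,19.000] diag=49.537

A = translate([-8.4, 6.8, 4.7]) sphere(r=10.1) → bbox [-18.5,-3.3,-5.4] .. [1.7,16.9,14.8]
B = sphere(r=4.2) → bbox [-4.2,-4.2,-4.2] .. [4.2,4.2,4.2]
lo = A.lo+B.lo = [-18.5-4.2, -3.3-4.2, -5.4-4.2] = [-22.700,-7.500,-9.600]
hi = A.hi+B.hi = [1.7+4.2, 16.9+4.2, 14.8+4.2] = [5.900,21.100,19.000]
diag = √(28.6²+28.6²+28.6²) = √2453.88 = 49.537


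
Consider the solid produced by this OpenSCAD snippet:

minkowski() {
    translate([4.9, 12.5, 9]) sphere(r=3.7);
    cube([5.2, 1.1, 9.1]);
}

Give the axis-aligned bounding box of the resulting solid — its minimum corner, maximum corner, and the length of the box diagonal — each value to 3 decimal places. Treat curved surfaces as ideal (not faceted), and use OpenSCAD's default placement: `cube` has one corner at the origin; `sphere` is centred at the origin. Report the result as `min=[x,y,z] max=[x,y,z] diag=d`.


min=[1.200,8.800,5.300] max=[13.800,17.300,21.800] diag=22.433

A = translate([4.9, 12.5, 9]) sphere(r=3.7) → bbox [1.2,8.8,5.3] .. [8.6,16.2,12.7]
B = cube([5.2, 1.1, 9.1]) → bbox [0,0,0] .. [5.2,1.1,9.1]
lo = A.lo+B.lo = [1.2+0, 8.8+0, 5.3+0] = [1.200,8.800,5.300]
hi = A.hi+B.hi = [8.6+5.2, 16.2+1.1, 12.7+9.1] = [13.800,17.300,21.800]
diag = √(12.6²+8.5²+16.5²) = √503.26 = 22.433


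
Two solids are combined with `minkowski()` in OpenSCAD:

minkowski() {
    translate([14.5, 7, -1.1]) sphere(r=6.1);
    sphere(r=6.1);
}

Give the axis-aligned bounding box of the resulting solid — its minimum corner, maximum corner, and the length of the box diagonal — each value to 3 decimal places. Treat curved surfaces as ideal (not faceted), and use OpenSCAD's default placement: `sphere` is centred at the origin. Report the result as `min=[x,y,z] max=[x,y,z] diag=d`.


A = translate([14.5, 7, -1.1]) sphere(r=6.1) → bbox [8.4,0.9,-7.2] .. [20.6,13.1,5]
B = sphere(r=6.1) → bbox [-6.1,-6.1,-6.1] .. [6.1,6.1,6.1]
lo = A.lo+B.lo = [8.4-6.1, 0.9-6.1, -7.2-6.1] = [2.300,-5.200,-13.300]
hi = A.hi+B.hi = [20.6+6.1, 13.1+6.1, 5+6.1] = [26.700,19.200,11.100]
diag = √(24.4²+24.4²+24.4²) = √1786.08 = 42.262

min=[2.300,-5.200,-13.300] max=[26.700,19.200,11.100] diag=42.262


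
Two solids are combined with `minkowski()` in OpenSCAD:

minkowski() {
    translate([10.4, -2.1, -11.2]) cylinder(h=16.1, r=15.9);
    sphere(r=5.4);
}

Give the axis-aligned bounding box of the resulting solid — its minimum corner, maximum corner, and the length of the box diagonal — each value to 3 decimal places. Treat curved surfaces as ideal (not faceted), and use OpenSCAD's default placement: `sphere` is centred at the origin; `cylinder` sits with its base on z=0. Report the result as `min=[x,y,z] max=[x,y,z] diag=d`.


min=[-10.900,-23.400,-16.600] max=[31.700,19.200,10.300] diag=65.978

A = translate([10.4, -2.1, -11.2]) cylinder(h=16.1, r=15.9) → bbox [-5.5,-18,-11.2] .. [26.3,13.8,4.9]
B = sphere(r=5.4) → bbox [-5.4,-5.4,-5.4] .. [5.4,5.4,5.4]
lo = A.lo+B.lo = [-5.5-5.4, -18-5.4, -11.2-5.4] = [-10.900,-23.400,-16.600]
hi = A.hi+B.hi = [26.3+5.4, 13.8+5.4, 4.9+5.4] = [31.700,19.200,10.300]
diag = √(42.6²+42.6²+26.9²) = √4353.13 = 65.978


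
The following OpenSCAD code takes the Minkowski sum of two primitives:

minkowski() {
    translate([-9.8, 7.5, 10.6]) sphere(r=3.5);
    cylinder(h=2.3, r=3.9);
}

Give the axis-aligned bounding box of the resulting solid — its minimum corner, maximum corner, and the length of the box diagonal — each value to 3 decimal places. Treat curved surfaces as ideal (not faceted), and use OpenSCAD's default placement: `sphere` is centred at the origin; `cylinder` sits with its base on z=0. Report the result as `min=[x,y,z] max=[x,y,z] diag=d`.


min=[-17.200,0.100,7.100] max=[-2.400,14.900,16.400] diag=22.903

A = translate([-9.8, 7.5, 10.6]) sphere(r=3.5) → bbox [-13.3,4,7.1] .. [-6.3,11,14.1]
B = cylinder(h=2.3, r=3.9) → bbox [-3.9,-3.9,0] .. [3.9,3.9,2.3]
lo = A.lo+B.lo = [-13.3-3.9, 4-3.9, 7.1+0] = [-17.200,0.100,7.100]
hi = A.hi+B.hi = [-6.3+3.9, 11+3.9, 14.1+2.3] = [-2.400,14.900,16.400]
diag = √(14.8²+14.8²+9.3²) = √524.57 = 22.903


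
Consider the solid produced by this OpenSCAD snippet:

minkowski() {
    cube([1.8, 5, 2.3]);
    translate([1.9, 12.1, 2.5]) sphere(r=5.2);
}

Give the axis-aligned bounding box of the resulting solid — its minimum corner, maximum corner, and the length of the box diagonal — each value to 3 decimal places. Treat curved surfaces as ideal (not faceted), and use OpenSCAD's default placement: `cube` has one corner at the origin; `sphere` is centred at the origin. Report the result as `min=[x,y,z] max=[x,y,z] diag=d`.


A = translate([1.9, 12.1, 2.5]) sphere(r=5.2) → bbox [-3.3,6.9,-2.7] .. [7.1,17.3,7.7]
B = cube([1.8, 5, 2.3]) → bbox [0,0,0] .. [1.8,5,2.3]
lo = A.lo+B.lo = [-3.3+0, 6.9+0, -2.7+0] = [-3.300,6.900,-2.700]
hi = A.hi+B.hi = [7.1+1.8, 17.3+5, 7.7+2.3] = [8.900,22.300,10.000]
diag = √(12.2²+15.4²+12.7²) = √547.29 = 23.394

min=[-3.300,6.900,-2.700] max=[8.900,22.300,10.000] diag=23.394


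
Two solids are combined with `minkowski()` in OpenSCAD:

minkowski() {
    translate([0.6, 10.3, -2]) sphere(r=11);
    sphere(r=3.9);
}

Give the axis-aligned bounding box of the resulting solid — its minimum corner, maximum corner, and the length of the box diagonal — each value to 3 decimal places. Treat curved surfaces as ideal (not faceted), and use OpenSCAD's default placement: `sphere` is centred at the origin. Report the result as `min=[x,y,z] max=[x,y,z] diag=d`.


A = translate([0.6, 10.3, -2]) sphere(r=11) → bbox [-10.4,-0.7,-13] .. [11.6,21.3,9]
B = sphere(r=3.9) → bbox [-3.9,-3.9,-3.9] .. [3.9,3.9,3.9]
lo = A.lo+B.lo = [-10.4-3.9, -0.7-3.9, -13-3.9] = [-14.300,-4.600,-16.900]
hi = A.hi+B.hi = [11.6+3.9, 21.3+3.9, 9+3.9] = [15.500,25.200,12.900]
diag = √(29.8²+29.8²+29.8²) = √2664.12 = 51.615

min=[-14.300,-4.600,-16.900] max=[15.500,25.200,12.900] diag=51.615


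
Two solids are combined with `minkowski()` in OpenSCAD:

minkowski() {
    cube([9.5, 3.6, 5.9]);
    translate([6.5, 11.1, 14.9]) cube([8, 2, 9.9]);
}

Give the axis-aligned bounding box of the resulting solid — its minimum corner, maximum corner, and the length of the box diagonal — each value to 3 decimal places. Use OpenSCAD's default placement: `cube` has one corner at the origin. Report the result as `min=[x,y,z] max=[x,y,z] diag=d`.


A = translate([6.5, 11.1, 14.9]) cube([8, 2, 9.9]) → bbox [6.5,11.1,14.9] .. [14.5,13.1,24.8]
B = cube([9.5, 3.6, 5.9]) → bbox [0,0,0] .. [9.5,3.6,5.9]
lo = A.lo+B.lo = [6.5+0, 11.1+0, 14.9+0] = [6.500,11.100,14.900]
hi = A.hi+B.hi = [14.5+9.5, 13.1+3.6, 24.8+5.9] = [24.000,16.700,30.700]
diag = √(17.5²+5.6²+15.8²) = √587.25 = 24.233

min=[6.500,11.100,14.900] max=[24.000,16.700,30.700] diag=24.233


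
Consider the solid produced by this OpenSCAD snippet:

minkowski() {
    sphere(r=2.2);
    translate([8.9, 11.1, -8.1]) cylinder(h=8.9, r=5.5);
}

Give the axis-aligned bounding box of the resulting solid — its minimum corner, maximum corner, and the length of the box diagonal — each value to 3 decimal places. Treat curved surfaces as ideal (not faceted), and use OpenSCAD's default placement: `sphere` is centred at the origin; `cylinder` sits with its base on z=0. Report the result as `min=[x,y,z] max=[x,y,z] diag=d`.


min=[1.200,3.400,-10.300] max=[16.600,18.800,3.000] diag=25.519

A = translate([8.9, 11.1, -8.1]) cylinder(h=8.9, r=5.5) → bbox [3.4,5.6,-8.1] .. [14.4,16.6,0.8]
B = sphere(r=2.2) → bbox [-2.2,-2.2,-2.2] .. [2.2,2.2,2.2]
lo = A.lo+B.lo = [3.4-2.2, 5.6-2.2, -8.1-2.2] = [1.200,3.400,-10.300]
hi = A.hi+B.hi = [14.4+2.2, 16.6+2.2, 0.8+2.2] = [16.600,18.800,3.000]
diag = √(15.4²+15.4²+13.3²) = √651.21 = 25.519


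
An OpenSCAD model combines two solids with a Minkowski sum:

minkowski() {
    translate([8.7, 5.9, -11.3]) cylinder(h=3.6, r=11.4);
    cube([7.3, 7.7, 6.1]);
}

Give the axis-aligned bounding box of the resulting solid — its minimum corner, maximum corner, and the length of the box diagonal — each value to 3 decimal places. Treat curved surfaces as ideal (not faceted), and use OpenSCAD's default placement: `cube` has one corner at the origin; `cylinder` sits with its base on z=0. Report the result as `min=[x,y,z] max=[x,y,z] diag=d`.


min=[-2.700,-5.500,-11.300] max=[27.400,25.000,-1.600] diag=43.936

A = translate([8.7, 5.9, -11.3]) cylinder(h=3.6, r=11.4) → bbox [-2.7,-5.5,-11.3] .. [20.1,17.3,-7.7]
B = cube([7.3, 7.7, 6.1]) → bbox [0,0,0] .. [7.3,7.7,6.1]
lo = A.lo+B.lo = [-2.7+0, -5.5+0, -11.3+0] = [-2.700,-5.500,-11.300]
hi = A.hi+B.hi = [20.1+7.3, 17.3+7.7, -7.7+6.1] = [27.400,25.000,-1.600]
diag = √(30.1²+30.5²+9.7²) = √1930.35 = 43.936


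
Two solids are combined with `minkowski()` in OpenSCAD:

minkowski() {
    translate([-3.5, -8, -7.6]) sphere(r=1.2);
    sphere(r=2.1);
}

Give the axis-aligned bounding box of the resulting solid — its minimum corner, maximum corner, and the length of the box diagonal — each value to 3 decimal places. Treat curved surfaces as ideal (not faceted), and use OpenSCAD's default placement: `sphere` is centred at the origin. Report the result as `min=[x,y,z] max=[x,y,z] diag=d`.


min=[-6.800,-11.300,-10.900] max=[-0.200,-4.700,-4.300] diag=11.432

A = translate([-3.5, -8, -7.6]) sphere(r=1.2) → bbox [-4.7,-9.2,-8.8] .. [-2.3,-6.8,-6.4]
B = sphere(r=2.1) → bbox [-2.1,-2.1,-2.1] .. [2.1,2.1,2.1]
lo = A.lo+B.lo = [-4.7-2.1, -9.2-2.1, -8.8-2.1] = [-6.800,-11.300,-10.900]
hi = A.hi+B.hi = [-2.3+2.1, -6.8+2.1, -6.4+2.1] = [-0.200,-4.700,-4.300]
diag = √(6.6²+6.6²+6.6²) = √130.68 = 11.432


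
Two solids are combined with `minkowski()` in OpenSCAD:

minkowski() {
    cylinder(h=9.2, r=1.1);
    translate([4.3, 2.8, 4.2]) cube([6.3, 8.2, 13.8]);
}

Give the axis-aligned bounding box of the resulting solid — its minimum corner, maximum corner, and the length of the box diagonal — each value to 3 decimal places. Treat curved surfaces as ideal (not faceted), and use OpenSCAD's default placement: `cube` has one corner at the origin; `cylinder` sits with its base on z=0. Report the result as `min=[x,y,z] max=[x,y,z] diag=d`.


min=[3.200,1.700,4.200] max=[11.700,12.100,27.200] diag=26.635

A = translate([4.3, 2.8, 4.2]) cube([6.3, 8.2, 13.8]) → bbox [4.3,2.8,4.2] .. [10.6,11,18]
B = cylinder(h=9.2, r=1.1) → bbox [-1.1,-1.1,0] .. [1.1,1.1,9.2]
lo = A.lo+B.lo = [4.3-1.1, 2.8-1.1, 4.2+0] = [3.200,1.700,4.200]
hi = A.hi+B.hi = [10.6+1.1, 11+1.1, 18+9.2] = [11.700,12.100,27.200]
diag = √(8.5²+10.4²+23²) = √709.41 = 26.635


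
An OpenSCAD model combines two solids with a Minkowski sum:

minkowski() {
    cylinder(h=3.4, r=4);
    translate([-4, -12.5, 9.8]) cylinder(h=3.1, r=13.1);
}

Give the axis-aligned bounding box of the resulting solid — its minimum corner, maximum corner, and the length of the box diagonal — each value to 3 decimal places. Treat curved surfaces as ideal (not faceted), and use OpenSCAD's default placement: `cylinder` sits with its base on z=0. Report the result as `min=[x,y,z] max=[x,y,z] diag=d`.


A = translate([-4, -12.5, 9.8]) cylinder(h=3.1, r=13.1) → bbox [-17.1,-25.6,9.8] .. [9.1,0.6,12.9]
B = cylinder(h=3.4, r=4) → bbox [-4,-4,0] .. [4,4,3.4]
lo = A.lo+B.lo = [-17.1-4, -25.6-4, 9.8+0] = [-21.100,-29.600,9.800]
hi = A.hi+B.hi = [9.1+4, 0.6+4, 12.9+3.4] = [13.100,4.600,16.300]
diag = √(34.2²+34.2²+6.5²) = √2381.53 = 48.801

min=[-21.100,-29.600,9.800] max=[13.100,4.600,16.300] diag=48.801


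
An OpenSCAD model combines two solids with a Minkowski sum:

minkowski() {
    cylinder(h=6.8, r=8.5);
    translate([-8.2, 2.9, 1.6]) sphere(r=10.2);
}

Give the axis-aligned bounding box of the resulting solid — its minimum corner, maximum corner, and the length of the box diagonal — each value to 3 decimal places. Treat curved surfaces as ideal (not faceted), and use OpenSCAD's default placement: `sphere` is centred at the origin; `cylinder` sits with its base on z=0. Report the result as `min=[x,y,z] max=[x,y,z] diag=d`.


A = translate([-8.2, 2.9, 1.6]) sphere(r=10.2) → bbox [-18.4,-7.3,-8.6] .. [2,13.1,11.8]
B = cylinder(h=6.8, r=8.5) → bbox [-8.5,-8.5,0] .. [8.5,8.5,6.8]
lo = A.lo+B.lo = [-18.4-8.5, -7.3-8.5, -8.6+0] = [-26.900,-15.800,-8.600]
hi = A.hi+B.hi = [2+8.5, 13.1+8.5, 11.8+6.8] = [10.500,21.600,18.600]
diag = √(37.4²+37.4²+27.2²) = √3537.36 = 59.476

min=[-26.900,-15.800,-8.600] max=[10.500,21.600,18.600] diag=59.476


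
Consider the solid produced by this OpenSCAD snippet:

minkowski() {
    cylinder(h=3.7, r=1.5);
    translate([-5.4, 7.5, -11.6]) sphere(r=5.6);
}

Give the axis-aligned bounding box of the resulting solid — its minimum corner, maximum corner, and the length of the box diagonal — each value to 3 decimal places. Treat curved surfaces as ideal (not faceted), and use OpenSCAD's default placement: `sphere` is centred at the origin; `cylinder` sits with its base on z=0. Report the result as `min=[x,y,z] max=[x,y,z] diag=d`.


A = translate([-5.4, 7.5, -11.6]) sphere(r=5.6) → bbox [-11,1.9,-17.2] .. [0.2,13.1,-6]
B = cylinder(h=3.7, r=1.5) → bbox [-1.5,-1.5,0] .. [1.5,1.5,3.7]
lo = A.lo+B.lo = [-11-1.5, 1.9-1.5, -17.2+0] = [-12.500,0.400,-17.200]
hi = A.hi+B.hi = [0.2+1.5, 13.1+1.5, -6+3.7] = [1.700,14.600,-2.300]
diag = √(14.2²+14.2²+14.9²) = √625.29 = 25.006

min=[-12.500,0.400,-17.200] max=[1.700,14.600,-2.300] diag=25.006


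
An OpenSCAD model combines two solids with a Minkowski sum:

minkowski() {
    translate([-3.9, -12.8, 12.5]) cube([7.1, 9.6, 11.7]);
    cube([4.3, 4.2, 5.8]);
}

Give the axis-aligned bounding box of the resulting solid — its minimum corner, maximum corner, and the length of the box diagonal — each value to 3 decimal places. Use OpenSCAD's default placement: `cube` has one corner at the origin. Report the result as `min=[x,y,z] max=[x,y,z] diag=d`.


A = translate([-3.9, -12.8, 12.5]) cube([7.1, 9.6, 11.7]) → bbox [-3.9,-12.8,12.5] .. [3.2,-3.2,24.2]
B = cube([4.3, 4.2, 5.8]) → bbox [0,0,0] .. [4.3,4.2,5.8]
lo = A.lo+B.lo = [-3.9+0, -12.8+0, 12.5+0] = [-3.900,-12.800,12.500]
hi = A.hi+B.hi = [3.2+4.3, -3.2+4.2, 24.2+5.8] = [7.500,1.000,30.000]
diag = √(11.4²+13.8²+17.5²) = √626.65 = 25.033

min=[-3.900,-12.800,12.500] max=[7.500,1.000,30.000] diag=25.033


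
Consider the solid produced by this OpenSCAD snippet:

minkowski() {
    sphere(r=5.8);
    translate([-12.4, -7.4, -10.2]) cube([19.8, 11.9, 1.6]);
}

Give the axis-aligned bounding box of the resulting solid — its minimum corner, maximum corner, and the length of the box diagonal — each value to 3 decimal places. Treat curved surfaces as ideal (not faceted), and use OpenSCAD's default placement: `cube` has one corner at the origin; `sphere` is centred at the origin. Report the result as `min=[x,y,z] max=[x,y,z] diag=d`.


min=[-18.200,-13.200,-16.000] max=[13.200,10.300,-2.800] diag=41.382

A = translate([-12.4, -7.4, -10.2]) cube([19.8, 11.9, 1.6]) → bbox [-12.4,-7.4,-10.2] .. [7.4,4.5,-8.6]
B = sphere(r=5.8) → bbox [-5.8,-5.8,-5.8] .. [5.8,5.8,5.8]
lo = A.lo+B.lo = [-12.4-5.8, -7.4-5.8, -10.2-5.8] = [-18.200,-13.200,-16.000]
hi = A.hi+B.hi = [7.4+5.8, 4.5+5.8, -8.6+5.8] = [13.200,10.300,-2.800]
diag = √(31.4²+23.5²+13.2²) = √1712.45 = 41.382


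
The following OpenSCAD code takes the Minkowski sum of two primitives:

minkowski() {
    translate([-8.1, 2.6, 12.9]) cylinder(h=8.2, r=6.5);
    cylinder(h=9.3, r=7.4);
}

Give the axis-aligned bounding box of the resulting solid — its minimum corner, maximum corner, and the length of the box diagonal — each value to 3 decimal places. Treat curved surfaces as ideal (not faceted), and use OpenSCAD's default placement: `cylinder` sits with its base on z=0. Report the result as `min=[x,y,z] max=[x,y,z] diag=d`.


A = translate([-8.1, 2.6, 12.9]) cylinder(h=8.2, r=6.5) → bbox [-14.6,-3.9,12.9] .. [-1.6,9.1,21.1]
B = cylinder(h=9.3, r=7.4) → bbox [-7.4,-7.4,0] .. [7.4,7.4,9.3]
lo = A.lo+B.lo = [-14.6-7.4, -3.9-7.4, 12.9+0] = [-22.000,-11.300,12.900]
hi = A.hi+B.hi = [-1.6+7.4, 9.1+7.4, 21.1+9.3] = [5.800,16.500,30.400]
diag = √(27.8²+27.8²+17.5²) = √1851.93 = 43.034

min=[-22.000,-11.300,12.900] max=[5.800,16.500,30.400] diag=43.034


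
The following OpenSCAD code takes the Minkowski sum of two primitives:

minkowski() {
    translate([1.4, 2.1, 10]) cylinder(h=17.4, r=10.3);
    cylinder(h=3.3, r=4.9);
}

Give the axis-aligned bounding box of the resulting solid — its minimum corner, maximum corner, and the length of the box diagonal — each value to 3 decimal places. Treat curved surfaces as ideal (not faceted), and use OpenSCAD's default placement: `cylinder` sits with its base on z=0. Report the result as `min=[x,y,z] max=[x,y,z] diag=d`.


min=[-13.800,-13.100,10.000] max=[16.600,17.300,30.700] diag=47.716

A = translate([1.4, 2.1, 10]) cylinder(h=17.4, r=10.3) → bbox [-8.9,-8.2,10] .. [11.7,12.4,27.4]
B = cylinder(h=3.3, r=4.9) → bbox [-4.9,-4.9,0] .. [4.9,4.9,3.3]
lo = A.lo+B.lo = [-8.9-4.9, -8.2-4.9, 10+0] = [-13.800,-13.100,10.000]
hi = A.hi+B.hi = [11.7+4.9, 12.4+4.9, 27.4+3.3] = [16.600,17.300,30.700]
diag = √(30.4²+30.4²+20.7²) = √2276.81 = 47.716


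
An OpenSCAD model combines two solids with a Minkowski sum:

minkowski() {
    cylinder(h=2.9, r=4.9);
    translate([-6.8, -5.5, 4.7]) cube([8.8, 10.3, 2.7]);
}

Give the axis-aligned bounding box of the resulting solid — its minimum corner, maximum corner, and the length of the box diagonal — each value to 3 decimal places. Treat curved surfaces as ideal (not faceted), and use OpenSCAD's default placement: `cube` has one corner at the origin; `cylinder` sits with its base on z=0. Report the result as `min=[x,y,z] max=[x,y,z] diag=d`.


min=[-11.700,-10.400,4.700] max=[6.900,9.700,10.300] diag=27.952

A = translate([-6.8, -5.5, 4.7]) cube([8.8, 10.3, 2.7]) → bbox [-6.8,-5.5,4.7] .. [2,4.8,7.4]
B = cylinder(h=2.9, r=4.9) → bbox [-4.9,-4.9,0] .. [4.9,4.9,2.9]
lo = A.lo+B.lo = [-6.8-4.9, -5.5-4.9, 4.7+0] = [-11.700,-10.400,4.700]
hi = A.hi+B.hi = [2+4.9, 4.8+4.9, 7.4+2.9] = [6.900,9.700,10.300]
diag = √(18.6²+20.1²+5.6²) = √781.33 = 27.952


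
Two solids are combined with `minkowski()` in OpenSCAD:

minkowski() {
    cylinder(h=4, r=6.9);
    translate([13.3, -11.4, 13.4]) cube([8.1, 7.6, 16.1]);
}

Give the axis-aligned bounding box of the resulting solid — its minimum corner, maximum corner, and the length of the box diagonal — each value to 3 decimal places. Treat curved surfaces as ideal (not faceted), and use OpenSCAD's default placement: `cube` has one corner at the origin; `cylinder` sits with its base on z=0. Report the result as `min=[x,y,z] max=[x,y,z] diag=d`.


min=[6.400,-18.300,13.400] max=[28.300,3.100,33.500] diag=36.628

A = translate([13.3, -11.4, 13.4]) cube([8.1, 7.6, 16.1]) → bbox [13.3,-11.4,13.4] .. [21.4,-3.8,29.5]
B = cylinder(h=4, r=6.9) → bbox [-6.9,-6.9,0] .. [6.9,6.9,4]
lo = A.lo+B.lo = [13.3-6.9, -11.4-6.9, 13.4+0] = [6.400,-18.300,13.400]
hi = A.hi+B.hi = [21.4+6.9, -3.8+6.9, 29.5+4] = [28.300,3.100,33.500]
diag = √(21.9²+21.4²+20.1²) = √1341.58 = 36.628


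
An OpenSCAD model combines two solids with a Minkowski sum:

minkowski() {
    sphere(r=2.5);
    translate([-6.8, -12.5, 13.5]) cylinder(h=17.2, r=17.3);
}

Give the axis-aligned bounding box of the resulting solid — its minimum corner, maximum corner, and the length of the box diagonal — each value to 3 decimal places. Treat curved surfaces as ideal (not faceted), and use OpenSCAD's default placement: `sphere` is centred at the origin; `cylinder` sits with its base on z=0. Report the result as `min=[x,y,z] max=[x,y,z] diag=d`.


min=[-26.600,-32.300,11.000] max=[13.000,7.300,33.200] diag=60.243

A = translate([-6.8, -12.5, 13.5]) cylinder(h=17.2, r=17.3) → bbox [-24.1,-29.8,13.5] .. [10.5,4.8,30.7]
B = sphere(r=2.5) → bbox [-2.5,-2.5,-2.5] .. [2.5,2.5,2.5]
lo = A.lo+B.lo = [-24.1-2.5, -29.8-2.5, 13.5-2.5] = [-26.600,-32.300,11.000]
hi = A.hi+B.hi = [10.5+2.5, 4.8+2.5, 30.7+2.5] = [13.000,7.300,33.200]
diag = √(39.6²+39.6²+22.2²) = √3629.16 = 60.243


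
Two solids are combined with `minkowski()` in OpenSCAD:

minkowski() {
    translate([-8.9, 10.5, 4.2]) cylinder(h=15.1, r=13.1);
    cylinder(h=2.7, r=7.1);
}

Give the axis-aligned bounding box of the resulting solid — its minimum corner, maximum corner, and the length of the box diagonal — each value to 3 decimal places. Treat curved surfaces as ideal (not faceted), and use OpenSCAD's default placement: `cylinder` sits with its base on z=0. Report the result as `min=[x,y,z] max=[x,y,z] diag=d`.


A = translate([-8.9, 10.5, 4.2]) cylinder(h=15.1, r=13.1) → bbox [-22,-2.6,4.2] .. [4.2,23.6,19.3]
B = cylinder(h=2.7, r=7.1) → bbox [-7.1,-7.1,0] .. [7.1,7.1,2.7]
lo = A.lo+B.lo = [-22-7.1, -2.6-7.1, 4.2+0] = [-29.100,-9.700,4.200]
hi = A.hi+B.hi = [4.2+7.1, 23.6+7.1, 19.3+2.7] = [11.300,30.700,22.000]
diag = √(40.4²+40.4²+17.8²) = √3581.16 = 59.843

min=[-29.100,-9.700,4.200] max=[11.300,30.700,22.000] diag=59.843


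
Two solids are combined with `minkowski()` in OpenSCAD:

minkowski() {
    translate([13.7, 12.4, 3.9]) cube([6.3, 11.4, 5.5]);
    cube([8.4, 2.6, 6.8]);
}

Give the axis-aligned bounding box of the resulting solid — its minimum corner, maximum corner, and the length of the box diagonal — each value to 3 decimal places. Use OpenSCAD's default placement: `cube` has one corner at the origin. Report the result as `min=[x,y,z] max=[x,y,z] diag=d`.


min=[13.700,12.400,3.900] max=[28.400,26.400,16.200] diag=23.736

A = translate([13.7, 12.4, 3.9]) cube([6.3, 11.4, 5.5]) → bbox [13.7,12.4,3.9] .. [20,23.8,9.4]
B = cube([8.4, 2.6, 6.8]) → bbox [0,0,0] .. [8.4,2.6,6.8]
lo = A.lo+B.lo = [13.7+0, 12.4+0, 3.9+0] = [13.700,12.400,3.900]
hi = A.hi+B.hi = [20+8.4, 23.8+2.6, 9.4+6.8] = [28.400,26.400,16.200]
diag = √(14.7²+14²+12.3²) = √563.38 = 23.736


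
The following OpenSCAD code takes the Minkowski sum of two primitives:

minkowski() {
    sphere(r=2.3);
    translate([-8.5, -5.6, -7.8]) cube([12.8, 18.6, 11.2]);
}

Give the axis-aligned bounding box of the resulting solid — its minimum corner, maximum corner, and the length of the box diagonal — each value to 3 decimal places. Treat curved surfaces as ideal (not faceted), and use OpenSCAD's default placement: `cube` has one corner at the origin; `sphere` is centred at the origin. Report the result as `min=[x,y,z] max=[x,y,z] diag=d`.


A = translate([-8.5, -5.6, -7.8]) cube([12.8, 18.6, 11.2]) → bbox [-8.5,-5.6,-7.8] .. [4.3,13,3.4]
B = sphere(r=2.3) → bbox [-2.3,-2.3,-2.3] .. [2.3,2.3,2.3]
lo = A.lo+B.lo = [-8.5-2.3, -5.6-2.3, -7.8-2.3] = [-10.800,-7.900,-10.100]
hi = A.hi+B.hi = [4.3+2.3, 13+2.3, 3.4+2.3] = [6.600,15.300,5.700]
diag = √(17.4²+23.2²+15.8²) = √1090.64 = 33.025

min=[-10.800,-7.900,-10.100] max=[6.600,15.300,5.700] diag=33.025


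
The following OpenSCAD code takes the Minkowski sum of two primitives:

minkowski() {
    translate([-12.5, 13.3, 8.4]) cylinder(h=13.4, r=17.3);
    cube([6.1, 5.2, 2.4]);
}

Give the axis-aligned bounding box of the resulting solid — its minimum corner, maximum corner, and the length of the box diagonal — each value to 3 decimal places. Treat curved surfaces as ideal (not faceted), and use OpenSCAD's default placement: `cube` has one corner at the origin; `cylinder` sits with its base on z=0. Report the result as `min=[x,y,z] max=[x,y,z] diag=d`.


A = translate([-12.5, 13.3, 8.4]) cylinder(h=13.4, r=17.3) → bbox [-29.8,-4,8.4] .. [4.8,30.6,21.8]
B = cube([6.1, 5.2, 2.4]) → bbox [0,0,0] .. [6.1,5.2,2.4]
lo = A.lo+B.lo = [-29.8+0, -4+0, 8.4+0] = [-29.800,-4.000,8.400]
hi = A.hi+B.hi = [4.8+6.1, 30.6+5.2, 21.8+2.4] = [10.900,35.800,24.200]
diag = √(40.7²+39.8²+15.8²) = √3490.17 = 59.078

min=[-29.800,-4.000,8.400] max=[10.900,35.800,24.200] diag=59.078


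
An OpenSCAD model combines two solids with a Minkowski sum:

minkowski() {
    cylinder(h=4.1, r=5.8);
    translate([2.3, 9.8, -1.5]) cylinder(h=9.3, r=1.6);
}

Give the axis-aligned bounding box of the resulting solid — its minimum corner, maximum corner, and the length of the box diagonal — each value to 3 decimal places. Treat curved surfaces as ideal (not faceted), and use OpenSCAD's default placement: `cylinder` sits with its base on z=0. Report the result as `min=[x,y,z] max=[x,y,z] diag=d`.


min=[-5.100,2.400,-1.500] max=[9.700,17.200,11.900] diag=24.852

A = translate([2.3, 9.8, -1.5]) cylinder(h=9.3, r=1.6) → bbox [0.7,8.2,-1.5] .. [3.9,11.4,7.8]
B = cylinder(h=4.1, r=5.8) → bbox [-5.8,-5.8,0] .. [5.8,5.8,4.1]
lo = A.lo+B.lo = [0.7-5.8, 8.2-5.8, -1.5+0] = [-5.100,2.400,-1.500]
hi = A.hi+B.hi = [3.9+5.8, 11.4+5.8, 7.8+4.1] = [9.700,17.200,11.900]
diag = √(14.8²+14.8²+13.4²) = √617.64 = 24.852


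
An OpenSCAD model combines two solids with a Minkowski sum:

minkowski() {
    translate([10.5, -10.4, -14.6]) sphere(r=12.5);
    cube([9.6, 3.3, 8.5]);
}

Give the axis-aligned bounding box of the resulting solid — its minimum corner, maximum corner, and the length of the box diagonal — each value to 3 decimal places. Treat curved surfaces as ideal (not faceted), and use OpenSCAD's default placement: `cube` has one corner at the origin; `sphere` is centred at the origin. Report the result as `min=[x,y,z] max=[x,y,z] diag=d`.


A = translate([10.5, -10.4, -14.6]) sphere(r=12.5) → bbox [-2,-22.9,-27.1] .. [23,2.1,-2.1]
B = cube([9.6, 3.3, 8.5]) → bbox [0,0,0] .. [9.6,3.3,8.5]
lo = A.lo+B.lo = [-2+0, -22.9+0, -27.1+0] = [-2.000,-22.900,-27.100]
hi = A.hi+B.hi = [23+9.6, 2.1+3.3, -2.1+8.5] = [32.600,5.400,6.400]
diag = √(34.6²+28.3²+33.5²) = √3120.3 = 55.860

min=[-2.000,-22.900,-27.100] max=[32.600,5.400,6.400] diag=55.860


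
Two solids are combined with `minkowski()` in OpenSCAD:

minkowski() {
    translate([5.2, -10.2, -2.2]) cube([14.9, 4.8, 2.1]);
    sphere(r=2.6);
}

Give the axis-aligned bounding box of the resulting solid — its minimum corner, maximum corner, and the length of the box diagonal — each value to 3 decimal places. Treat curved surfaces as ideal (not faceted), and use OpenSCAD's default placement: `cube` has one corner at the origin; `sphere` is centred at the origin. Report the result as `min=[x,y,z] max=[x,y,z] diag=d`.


A = translate([5.2, -10.2, -2.2]) cube([14.9, 4.8, 2.1]) → bbox [5.2,-10.2,-2.2] .. [20.1,-5.4,-0.1]
B = sphere(r=2.6) → bbox [-2.6,-2.6,-2.6] .. [2.6,2.6,2.6]
lo = A.lo+B.lo = [5.2-2.6, -10.2-2.6, -2.2-2.6] = [2.600,-12.800,-4.800]
hi = A.hi+B.hi = [20.1+2.6, -5.4+2.6, -0.1+2.6] = [22.700,-2.800,2.500]
diag = √(20.1²+10²+7.3²) = √557.3 = 23.607

min=[2.600,-12.800,-4.800] max=[22.700,-2.800,2.500] diag=23.607


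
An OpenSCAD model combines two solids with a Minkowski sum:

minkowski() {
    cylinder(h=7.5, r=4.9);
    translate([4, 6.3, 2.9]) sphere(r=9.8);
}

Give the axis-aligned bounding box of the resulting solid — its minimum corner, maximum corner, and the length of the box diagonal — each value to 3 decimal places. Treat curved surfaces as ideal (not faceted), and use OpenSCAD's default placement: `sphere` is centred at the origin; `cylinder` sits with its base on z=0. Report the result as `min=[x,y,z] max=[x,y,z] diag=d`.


min=[-10.700,-8.400,-6.900] max=[18.700,21.000,20.200] diag=49.630

A = translate([4, 6.3, 2.9]) sphere(r=9.8) → bbox [-5.8,-3.5,-6.9] .. [13.8,16.1,12.7]
B = cylinder(h=7.5, r=4.9) → bbox [-4.9,-4.9,0] .. [4.9,4.9,7.5]
lo = A.lo+B.lo = [-5.8-4.9, -3.5-4.9, -6.9+0] = [-10.700,-8.400,-6.900]
hi = A.hi+B.hi = [13.8+4.9, 16.1+4.9, 12.7+7.5] = [18.700,21.000,20.200]
diag = √(29.4²+29.4²+27.1²) = √2463.13 = 49.630


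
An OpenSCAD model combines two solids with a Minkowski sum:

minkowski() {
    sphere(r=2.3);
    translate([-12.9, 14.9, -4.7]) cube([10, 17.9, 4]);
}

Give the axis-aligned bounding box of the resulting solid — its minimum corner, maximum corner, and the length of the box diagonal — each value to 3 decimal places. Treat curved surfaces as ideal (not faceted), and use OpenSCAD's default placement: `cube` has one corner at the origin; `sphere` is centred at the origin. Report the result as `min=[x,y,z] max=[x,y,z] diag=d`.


A = translate([-12.9, 14.9, -4.7]) cube([10, 17.9, 4]) → bbox [-12.9,14.9,-4.7] .. [-2.9,32.8,-0.7]
B = sphere(r=2.3) → bbox [-2.3,-2.3,-2.3] .. [2.3,2.3,2.3]
lo = A.lo+B.lo = [-12.9-2.3, 14.9-2.3, -4.7-2.3] = [-15.200,12.600,-7.000]
hi = A.hi+B.hi = [-2.9+2.3, 32.8+2.3, -0.7+2.3] = [-0.600,35.100,1.600]
diag = √(14.6²+22.5²+8.6²) = √793.37 = 28.167

min=[-15.200,12.600,-7.000] max=[-0.600,35.100,1.600] diag=28.167
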